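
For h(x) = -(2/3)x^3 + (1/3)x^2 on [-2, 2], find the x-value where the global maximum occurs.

h'(x) = -2x^2 + (2/3)x, which vanishes at x = 0 and x = 1/3.
Candidates: h(-2) = 20/3, h(0) = 0, h(1/3) = 1/81, h(2) = -4.
So the maximum is h(-2) = 20/3.

-2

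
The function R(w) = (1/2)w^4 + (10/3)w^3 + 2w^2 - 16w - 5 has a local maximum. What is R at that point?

49/3

R'(w) = 2w^3 + 10w^2 + 4w - 16 = 0 at w = -4, -2, 1.
Since R''(w) = 6w^2 + 20w + 4, we get R''(-4) = 20 > 0 ⇒ local minimum; R''(-2) = -12 < 0 ⇒ local maximum; R''(1) = 30 > 0 ⇒ local minimum.
Thus R has its local maximum at w = -2, with value 49/3.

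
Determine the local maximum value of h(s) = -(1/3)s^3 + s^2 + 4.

16/3

h'(s) = -s^2 + 2s = 0 at s = 0, 2.
Second-derivative test with h''(s) = -2s + 2: h''(0) = 2 > 0 ⇒ local minimum; h''(2) = -2 < 0 ⇒ local maximum.
The local maximum is h(2) = 16/3.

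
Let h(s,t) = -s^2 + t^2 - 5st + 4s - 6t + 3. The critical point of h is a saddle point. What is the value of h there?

-53/29

∂h/∂s = -2s - 5t + 4 = 0 and ∂h/∂t = -5s + 2t - 6 = 0, so (s, t) = (-22/29, 32/29).
The Hessian has h_{ss} = -2, h_{tt} = 2, h_{st} = -5, giving D = -29 < 0, so the point is a saddle point.
h(-22/29, 32/29) = -53/29.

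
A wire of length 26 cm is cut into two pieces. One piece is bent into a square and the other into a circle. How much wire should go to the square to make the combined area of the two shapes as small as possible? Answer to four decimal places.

14.5626

Let x be the length used for the square. Square side x/4; circle radius (26−x)/(2π).
A(x) = (x/4)² + π·((26−x)/(2π))² = x²/16 + (26−x)²/(4π) for 0 ≤ x ≤ 26. A'(x) = x/8 − (26−x)/(2π) = 0 gives x = 4·26/(π+4) ≈ 14.5626.
A'' = 1/8 + 1/(2π) > 0, so this gives the minimum combined area; x ≈ 14.5626 cm to the square.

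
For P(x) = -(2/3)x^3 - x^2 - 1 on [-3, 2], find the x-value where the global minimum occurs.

Differentiating, P'(x) = -2x^2 - 2x; which vanishes at x = -1 and x = 0.
Compare values at every candidate in [-3, 2]: P(-3) = 8,  P(-1) = -4/3,  P(0) = -1,  P(2) = -31/3.
Hence the absolute minimum is -31/3 at x = 2.

2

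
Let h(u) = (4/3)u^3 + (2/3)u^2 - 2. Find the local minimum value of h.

h'(u) = 4u^2 + (4/3)u. Setting h'(u) = 0 gives u ∈ {-1/3, 0}.
Second-derivative test with h''(u) = 8u + 4/3: h''(-1/3) = -4/3 < 0 ⇒ local maximum; h''(0) = 4/3 > 0 ⇒ local minimum.
Thus h has its local minimum at u = 0, with value -2.

-2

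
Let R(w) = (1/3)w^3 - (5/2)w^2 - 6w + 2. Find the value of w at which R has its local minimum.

R'(w) = w^2 - 5w - 6 = 0 at w = -1, 6.
R''(w) = 2w - 5. R''(-1) = -7 < 0 ⇒ local maximum; R''(6) = 7 > 0 ⇒ local minimum.
The local minimum is R(6) = -52.

6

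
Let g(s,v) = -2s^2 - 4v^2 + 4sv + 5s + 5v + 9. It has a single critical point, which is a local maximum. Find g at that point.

197/8

∂g/∂s = -4s + 4v + 5 = 0 and ∂g/∂v = 4s - 8v + 5 = 0, so (s, v) = (15/4, 5/2).
The Hessian has g_{ss} = -4, g_{vv} = -8, g_{sv} = 4, giving D = 16 > 0 with g_{ss} < 0, so the point is a local maximum.
g(15/4, 5/2) = 197/8.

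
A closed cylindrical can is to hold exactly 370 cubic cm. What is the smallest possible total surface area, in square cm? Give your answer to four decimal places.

With radius r and height h, πr²h = 370 so h = 370/(πr²), and S(r) = 2πr² + 2πrh = 2πr² + 2·370/r.
S'(r) = 4πr − 2·370/r² = 0 ⇒ r³ = 370/(2π), so r ≈ 3.8905 and h = 2r ≈ 7.7810.
S''(r) = 4π + 4·370/r³ > 0, so this is the minimum; S ≈ 285.3091.

285.3091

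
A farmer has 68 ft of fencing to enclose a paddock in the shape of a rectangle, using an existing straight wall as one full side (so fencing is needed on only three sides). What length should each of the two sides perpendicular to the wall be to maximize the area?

Let the sides perpendicular to the wall have length x and the parallel side y, so 2x + y = 68 and the area is A = xy = x(68 − 2x).
A'(x) = 68 − 4x = 0 gives x = 17, and A''(x) = −4 < 0 confirms a maximum.
Then y = 68 − 2·17 = 34 and A = 578.

17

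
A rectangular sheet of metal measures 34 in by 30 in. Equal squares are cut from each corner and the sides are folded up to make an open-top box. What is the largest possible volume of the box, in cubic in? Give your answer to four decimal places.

With cut size x, the volume is V(x) = x(34 − 2x)(30 − 2x) for 0 < x < 15.
V'(x) = 12x^2 − 256x + 1020. Setting V'(x) = 0 gives x ≈ 5.3022 (the root in (0, 15)).
V''(x) = 24x − 256 is negative there, so this is the maximum; V ≈ 2405.9883.

2405.9883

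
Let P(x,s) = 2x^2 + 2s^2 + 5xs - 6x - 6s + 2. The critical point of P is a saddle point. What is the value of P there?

-2

∂P/∂x = 4x + 5s - 6 = 0 and ∂P/∂s = 5x + 4s - 6 = 0, so (x, s) = (2/3, 2/3).
The Hessian has P_{xx} = 4, P_{ss} = 4, P_{xs} = 5, giving D = -9 < 0, so the point is a saddle point.
P(2/3, 2/3) = -2.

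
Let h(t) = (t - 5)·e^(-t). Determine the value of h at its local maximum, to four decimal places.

Differentiating with the product rule gives h'(t) = (-t + 6)·e^(-t). Since e^(-t) > 0, the only critical point is t = 6.
h''(6) has the same sign as -1 < 0, so this is a local maximum.
h(6) = (1)·e^(-6) ≈ 0.0025.

0.0025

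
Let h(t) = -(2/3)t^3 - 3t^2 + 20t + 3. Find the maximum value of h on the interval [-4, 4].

h'(t) = -2t^2 - 6t + 20, whose only zero in [-4, 4] is t = 2.
Evaluating at the critical points and endpoints: h(-4) = -247/3, h(2) = 77/3, h(4) = -23/3.
So the maximum is h(2) = 77/3.

77/3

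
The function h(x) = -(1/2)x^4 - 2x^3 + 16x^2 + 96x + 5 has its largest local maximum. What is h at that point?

h'(x) = -2x^3 - 6x^2 + 32x + 96. Setting h'(x) = 0 gives x ∈ {-4, -3, 4}.
Second-derivative test with h''(x) = -6x^2 - 12x + 32: h''(-4) = -16 < 0 ⇒ local maximum; h''(-3) = 14 > 0 ⇒ local minimum; h''(4) = -112 < 0 ⇒ local maximum.
The largest local maximum is h(4) = 389.

389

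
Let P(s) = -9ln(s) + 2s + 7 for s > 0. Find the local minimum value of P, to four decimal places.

P'(s) = -9/s + 2 = 0 gives s = 9/2.
P''(s) = 9/s², which is positive for s > 0, so this is a local minimum.
P(9/2) = -9·ln(9/2) + 9 + 7 ≈ 2.4633.

2.4633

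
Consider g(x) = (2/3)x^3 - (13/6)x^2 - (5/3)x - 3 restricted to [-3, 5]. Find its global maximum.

g'(x) = 2x^2 - (13/3)x - 5/3, which vanishes at x = -1/3 and x = 5/2.
Evaluating at the critical points and endpoints: g(-3) = -71/2,  g(-1/3) = -439/162,  g(5/2) = -247/24,  g(5) = 107/6.
So the maximum is g(5) = 107/6.

107/6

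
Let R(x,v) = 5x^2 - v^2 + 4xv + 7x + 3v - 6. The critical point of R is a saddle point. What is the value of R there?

-76/9

∂R/∂x = 10x + 4v + 7 = 0 and ∂R/∂v = 4x - 2v + 3 = 0, so (x, v) = (-13/18, 1/18).
The Hessian has R_{xx} = 10, R_{vv} = -2, R_{xv} = 4, giving D = -36 < 0, so the point is a saddle point.
R(-13/18, 1/18) = -76/9.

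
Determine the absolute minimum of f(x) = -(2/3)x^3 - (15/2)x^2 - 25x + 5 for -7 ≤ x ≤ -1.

f'(x) = -2x^2 - 15x - 25, which vanishes at x = -5 and x = -5/2.
Compare values at every candidate in [-7, -1]: f(-7) = 247/6; f(-5) = 155/6; f(-5/2) = 745/24; f(-1) = 139/6.
Hence the absolute minimum is 139/6 at x = -1.

139/6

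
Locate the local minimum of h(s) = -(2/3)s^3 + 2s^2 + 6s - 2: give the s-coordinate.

h'(s) = -2s^2 + 4s + 6. Setting h'(s) = 0 gives s ∈ {-1, 3}.
h''(s) = -4s + 4. h''(-1) = 8 > 0 ⇒ local minimum; h''(3) = -8 < 0 ⇒ local maximum.
So the local minimum value is h(-1) = -16/3.

-1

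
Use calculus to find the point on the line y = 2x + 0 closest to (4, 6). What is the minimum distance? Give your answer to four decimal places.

Minimize D(x)^2 = (x - 4)^2 + (2x - 6)^2.
d/dx[D^2] = 2(x - 4) + 2·2·(2x - 6) = 0 ⇒ x = 16/5.
Then y = 32/5 and the distance is √(4/5) ≈ 0.8944.

0.8944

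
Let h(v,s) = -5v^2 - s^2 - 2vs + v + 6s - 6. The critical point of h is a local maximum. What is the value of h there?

∂h/∂v = -10v - 2s + 1 = 0 and ∂h/∂s = -2v - 2s + 6 = 0, so (v, s) = (-5/8, 29/8).
The Hessian has h_{vv} = -10, h_{ss} = -2, h_{vs} = -2, giving D = 16 > 0 with h_{vv} < 0, so the point is a local maximum.
h(-5/8, 29/8) = 73/16.

73/16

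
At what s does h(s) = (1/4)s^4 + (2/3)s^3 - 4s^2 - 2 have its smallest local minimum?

-4

h'(s) = s^3 + 2s^2 - 8s = 0 at s = -4, 0, 2.
Since h''(s) = 3s^2 + 4s - 8, we get h''(-4) = 24 > 0 ⇒ local minimum; h''(0) = -8 < 0 ⇒ local maximum; h''(2) = 12 > 0 ⇒ local minimum.
Thus h has its smallest local minimum at s = -4, with value -134/3.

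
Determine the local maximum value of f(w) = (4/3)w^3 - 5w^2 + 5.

Critical points: f'(w) = 4w^2 - 10w vanishes at w = 0, 5/2.
f''(w) = 8w - 10. f''(0) = -10 < 0 ⇒ local maximum; f''(5/2) = 10 > 0 ⇒ local minimum.
Thus f has its local maximum at w = 0, with value 5.

5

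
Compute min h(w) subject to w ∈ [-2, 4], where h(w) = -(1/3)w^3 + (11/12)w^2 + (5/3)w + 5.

Differentiating, h'(w) = -w^2 + (11/6)w + 5/3; which vanishes at w = -2/3 and w = 5/2.
Compare values at every candidate in [-2, 4]: h(-2) = 8,  h(-2/3) = 356/81,  h(5/2) = 155/16,  h(4) = 5.
Hence the absolute minimum is 356/81 at w = -2/3.

356/81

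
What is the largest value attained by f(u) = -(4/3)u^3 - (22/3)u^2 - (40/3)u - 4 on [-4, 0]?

52/3

The derivative is -4u^2 - (44/3)u - 40/3, which vanishes at u = -2 and u = -5/3.
Candidates: f(-4) = 52/3,  f(-2) = 4,  f(-5/3) = 326/81,  f(0) = -4.
So the maximum is f(-4) = 52/3.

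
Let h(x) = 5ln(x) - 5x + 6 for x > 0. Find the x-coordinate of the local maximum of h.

1

h'(x) = 5/x − 5 = 0 gives x = 1.
h''(x) = -5/x², which is negative for x > 0, so this is a local maximum.
h(1) = 5·ln(1) - 5 + 6 ≈ 1.0000.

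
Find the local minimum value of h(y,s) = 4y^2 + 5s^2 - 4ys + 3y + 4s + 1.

∂h/∂y = 8y - 4s + 3 = 0 and ∂h/∂s = -4y + 10s + 4 = 0, so (y, s) = (-23/32, -11/16).
The Hessian has h_{yy} = 8, h_{ss} = 10, h_{ys} = -4, giving D = 64 > 0 with h_{yy} > 0, so the point is a local minimum.
h(-23/32, -11/16) = -93/64.

-93/64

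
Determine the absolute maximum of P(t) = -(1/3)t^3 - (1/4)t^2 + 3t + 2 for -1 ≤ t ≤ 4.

77/16

P'(t) = -t^2 - (1/2)t + 3, whose only zero in [-1, 4] is t = 3/2.
Candidates: P(-1) = -11/12; P(3/2) = 77/16; P(4) = -34/3.
So the maximum is P(3/2) = 77/16.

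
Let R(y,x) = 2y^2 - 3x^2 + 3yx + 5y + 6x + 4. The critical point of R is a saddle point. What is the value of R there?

∂R/∂y = 4y + 3x + 5 = 0 and ∂R/∂x = 3y - 6x + 6 = 0, so (y, x) = (-16/11, 3/11).
The Hessian has R_{yy} = 4, R_{xx} = -6, R_{yx} = 3, giving D = -33 < 0, so the point is a saddle point.
R(-16/11, 3/11) = 13/11.

13/11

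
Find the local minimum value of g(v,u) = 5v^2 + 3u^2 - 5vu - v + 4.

∂g/∂v = 10v - 5u - 1 = 0 and ∂g/∂u = -5v + 6u = 0, so (v, u) = (6/35, 1/7).
The Hessian has g_{vv} = 10, g_{uu} = 6, g_{vu} = -5, giving D = 35 > 0 with g_{vv} > 0, so the point is a local minimum.
g(6/35, 1/7) = 137/35.

137/35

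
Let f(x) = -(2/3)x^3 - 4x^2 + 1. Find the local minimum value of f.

f'(x) = -2x^2 - 8x = 0 at x = -4, 0.
f''(x) = -4x - 8. f''(-4) = 8 > 0 ⇒ local minimum; f''(0) = -8 < 0 ⇒ local maximum.
The local minimum is f(-4) = -61/3.

-61/3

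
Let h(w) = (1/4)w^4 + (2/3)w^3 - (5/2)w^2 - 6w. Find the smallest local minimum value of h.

Critical points: h'(w) = w^3 + 2w^2 - 5w - 6 vanishes at w = -3, -1, 2.
Second-derivative test with h''(w) = 3w^2 + 4w - 5: h''(-3) = 10 > 0 ⇒ local minimum; h''(-1) = -6 < 0 ⇒ local maximum; h''(2) = 15 > 0 ⇒ local minimum.
So the smallest local minimum value is h(2) = -38/3.

-38/3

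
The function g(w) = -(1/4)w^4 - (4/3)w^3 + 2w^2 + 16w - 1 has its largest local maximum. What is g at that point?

g'(w) = -w^3 - 4w^2 + 4w + 16 = 0 at w = -4, -2, 2.
g''(w) = -3w^2 - 8w + 4. g''(-4) = -12 < 0 ⇒ local maximum; g''(-2) = 8 > 0 ⇒ local minimum; g''(2) = -24 < 0 ⇒ local maximum.
Thus g has its largest local maximum at w = 2, with value 73/3.

73/3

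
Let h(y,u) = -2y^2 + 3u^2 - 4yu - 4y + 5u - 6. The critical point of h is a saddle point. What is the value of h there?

-161/20

∂h/∂y = -4y - 4u - 4 = 0 and ∂h/∂u = -4y + 6u + 5 = 0, so (y, u) = (-1/10, -9/10).
The Hessian has h_{yy} = -4, h_{uu} = 6, h_{yu} = -4, giving D = -40 < 0, so the point is a saddle point.
h(-1/10, -9/10) = -161/20.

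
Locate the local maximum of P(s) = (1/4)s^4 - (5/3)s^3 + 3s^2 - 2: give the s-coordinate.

2

Critical points: P'(s) = s^3 - 5s^2 + 6s vanishes at s = 0, 2, 3.
Second-derivative test with P''(s) = 3s^2 - 10s + 6: P''(0) = 6 > 0 ⇒ local minimum; P''(2) = -2 < 0 ⇒ local maximum; P''(3) = 3 > 0 ⇒ local minimum.
The local maximum is P(2) = 2/3.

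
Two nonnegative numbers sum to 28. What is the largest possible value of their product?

196

With x + y = 28, the product is P(x) = x(28 − x).
P'(x) = 28 − 2x = 0 gives x = 14; P'' = −2 < 0, so this is the maximum.
P = 14·14 = 196.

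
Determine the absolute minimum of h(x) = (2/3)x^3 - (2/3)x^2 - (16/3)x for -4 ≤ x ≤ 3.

-32

The derivative is 2x^2 - (4/3)x - 16/3, which vanishes at x = -4/3 and x = 2.
Compare values at every candidate in [-4, 3]: h(-4) = -32, h(-4/3) = 352/81, h(2) = -8, h(3) = -4.
So the minimum is h(-4) = -32.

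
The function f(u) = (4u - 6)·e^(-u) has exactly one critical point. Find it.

By the product rule, f'(u) = (-4u + 10)·e^(-u). Since e^(-u) > 0, the only critical point is u = 5/2.
f''(5/2) has the same sign as -4 < 0, so this is a local maximum.
f(5/2) = (4)·e^(-5/2) ≈ 0.3283.

5/2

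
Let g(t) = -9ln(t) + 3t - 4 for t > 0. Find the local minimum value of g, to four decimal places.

g'(t) = -9/t + 3 = 0 gives t = 3.
g''(t) = 9/t², which is positive for t > 0, so this is a local minimum.
g(3) = -9·ln(3) + 9 - 4 ≈ -4.8875.

-4.8875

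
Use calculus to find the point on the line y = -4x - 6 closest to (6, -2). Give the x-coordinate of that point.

-10/17

Minimize D(x)^2 = (x - 6)^2 + (-4x - 4)^2.
d/dx[D^2] = 2(x - 6) + 2·(-4)·(-4x - 4) = 0 ⇒ x = -10/17.
Then y = -62/17 and the distance is √(784/17) ≈ 6.7910.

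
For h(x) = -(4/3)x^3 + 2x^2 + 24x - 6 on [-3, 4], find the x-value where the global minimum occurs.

Differentiating, h'(x) = -4x^2 + 4x + 24; which vanishes at x = -2 and x = 3.
Compare values at every candidate in [-3, 4]: h(-3) = -24; h(-2) = -106/3; h(3) = 48; h(4) = 110/3.
The minimum over the interval is -106/3, attained at x = -2.

-2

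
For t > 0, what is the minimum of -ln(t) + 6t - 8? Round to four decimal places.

R'(t) = -1/t + 6 = 0 gives t = 1/6.
R''(t) = 1/t², which is positive for t > 0, so this is a local minimum.
R(1/6) = -1·ln(1/6) + 1 - 8 ≈ -5.2082.

-5.2082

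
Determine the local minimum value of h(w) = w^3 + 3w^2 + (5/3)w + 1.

h'(w) = 3w^2 + 6w + 5/3. Setting h'(w) = 0 gives w ∈ {-5/3, -1/3}.
Since h''(w) = 6w + 6, we get h''(-5/3) = -4 < 0 ⇒ local maximum; h''(-1/3) = 4 > 0 ⇒ local minimum.
Thus h has its local minimum at w = -1/3, with value 20/27.

20/27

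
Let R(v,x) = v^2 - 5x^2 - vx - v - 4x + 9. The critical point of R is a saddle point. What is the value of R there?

∂R/∂v = 2v - x - 1 = 0 and ∂R/∂x = -v - 10x - 4 = 0, so (v, x) = (2/7, -3/7).
The Hessian has R_{vv} = 2, R_{xx} = -10, R_{vx} = -1, giving D = -21 < 0, so the point is a saddle point.
R(2/7, -3/7) = 68/7.

68/7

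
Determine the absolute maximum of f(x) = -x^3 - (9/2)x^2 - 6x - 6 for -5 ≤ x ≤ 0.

73/2

The derivative is -3x^2 - 9x - 6, which vanishes at x = -2 and x = -1.
Evaluating at the critical points and endpoints: f(-5) = 73/2, f(-2) = -4, f(-1) = -7/2, f(0) = -6.
So the maximum is f(-5) = 73/2.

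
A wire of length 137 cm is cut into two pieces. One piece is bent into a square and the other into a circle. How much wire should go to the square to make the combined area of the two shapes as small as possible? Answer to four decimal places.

Let x be the length used for the square. Square side x/4; circle radius (137−x)/(2π).
A(x) = (x/4)² + π·((137−x)/(2π))² = x²/16 + (137−x)²/(4π) for 0 ≤ x ≤ 137. A'(x) = x/8 − (137−x)/(2π) = 0 gives x = 4·137/(π+4) ≈ 76.7336.
A'' = 1/8 + 1/(2π) > 0, so this gives the minimum combined area; x ≈ 76.7336 cm to the square.

76.7336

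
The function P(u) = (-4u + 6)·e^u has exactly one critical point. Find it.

1/2

By the product rule, P'(u) = (-4u + 2)·e^u. Since e^u > 0, the only critical point is u = 1/2.
P''(1/2) has the same sign as -4 < 0, so this is a local maximum.
P(1/2) = (4)·e^(1/2) ≈ 6.5949.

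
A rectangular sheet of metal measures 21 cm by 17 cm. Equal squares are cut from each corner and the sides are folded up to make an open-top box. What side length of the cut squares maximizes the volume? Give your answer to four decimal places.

With cut size x, the volume is V(x) = x(21 − 2x)(17 − 2x) for 0 < x < 8.5.
V'(x) = 12x^2 − 152x + 357. Setting V'(x) = 0 gives x ≈ 3.1145 (the root in (0, 8.5)).
V''(x) = 24x − 152 is negative there, so this is the maximum; V ≈ 495.5121.

3.1145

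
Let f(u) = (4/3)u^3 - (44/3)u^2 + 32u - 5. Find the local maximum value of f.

1195/81

f'(u) = 4u^2 - (88/3)u + 32. Setting f'(u) = 0 gives u ∈ {4/3, 6}.
f''(u) = 8u - 88/3. f''(4/3) = -56/3 < 0 ⇒ local maximum; f''(6) = 56/3 > 0 ⇒ local minimum.
The local maximum is f(4/3) = 1195/81.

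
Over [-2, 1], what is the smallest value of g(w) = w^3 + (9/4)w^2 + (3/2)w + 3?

1

The derivative is 3w^2 + (9/2)w + 3/2, which vanishes at w = -1 and w = -1/2.
Evaluating at the critical points and endpoints: g(-2) = 1,  g(-1) = 11/4,  g(-1/2) = 43/16,  g(1) = 31/4.
So the minimum is g(-2) = 1.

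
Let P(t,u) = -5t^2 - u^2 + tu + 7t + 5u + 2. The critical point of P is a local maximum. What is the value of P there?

13

∂P/∂t = -10t + u + 7 = 0 and ∂P/∂u = t - 2u + 5 = 0, so (t, u) = (1, 3).
The Hessian has P_{tt} = -10, P_{uu} = -2, P_{tu} = 1, giving D = 19 > 0 with P_{tt} < 0, so the point is a local maximum.
P(1, 3) = 13.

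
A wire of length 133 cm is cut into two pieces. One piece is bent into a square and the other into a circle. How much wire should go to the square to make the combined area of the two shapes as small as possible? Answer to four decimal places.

74.4932

Let x be the length used for the square. Square side x/4; circle radius (133−x)/(2π).
A(x) = (x/4)² + π·((133−x)/(2π))² = x²/16 + (133−x)²/(4π) for 0 ≤ x ≤ 133. A'(x) = x/8 − (133−x)/(2π) = 0 gives x = 4·133/(π+4) ≈ 74.4932.
A'' = 1/8 + 1/(2π) > 0, so this gives the minimum combined area; x ≈ 74.4932 cm to the square.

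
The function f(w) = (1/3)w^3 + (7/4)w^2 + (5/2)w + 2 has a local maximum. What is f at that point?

Critical points: f'(w) = w^2 + (7/2)w + 5/2 vanishes at w = -5/2, -1.
Second-derivative test with f''(w) = 2w + 7/2: f''(-5/2) = -3/2 < 0 ⇒ local maximum; f''(-1) = 3/2 > 0 ⇒ local minimum.
So the local maximum value is f(-5/2) = 71/48.

71/48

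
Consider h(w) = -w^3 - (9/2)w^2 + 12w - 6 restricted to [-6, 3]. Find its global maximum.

Differentiating, h'(w) = -3w^2 - 9w + 12; which vanishes at w = -4 and w = 1.
Compare values at every candidate in [-6, 3]: h(-6) = -24; h(-4) = -62; h(1) = 1/2; h(3) = -75/2.
So the maximum is h(1) = 1/2.

1/2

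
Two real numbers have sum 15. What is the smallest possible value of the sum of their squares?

With a + b = 15, a^2 + b^2 = a^2 + (15 − a)^2.
The derivative 2a − 2(15 − a) = 4a − 30 vanishes at a = 15/2; second derivative 4 > 0, a minimum.
The minimum is 2·(15/2)^2 = 225/2.

225/2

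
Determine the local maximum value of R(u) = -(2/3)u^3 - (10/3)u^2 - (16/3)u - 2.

62/81

R'(u) = -2u^2 - (20/3)u - 16/3. Setting R'(u) = 0 gives u ∈ {-2, -4/3}.
Second-derivative test with R''(u) = -4u - 20/3: R''(-2) = 4/3 > 0 ⇒ local minimum; R''(-4/3) = -4/3 < 0 ⇒ local maximum.
The local maximum is R(-4/3) = 62/81.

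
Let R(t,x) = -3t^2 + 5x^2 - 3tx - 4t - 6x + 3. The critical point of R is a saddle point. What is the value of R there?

251/69

∂R/∂t = -6t - 3x - 4 = 0 and ∂R/∂x = -3t + 10x - 6 = 0, so (t, x) = (-58/69, 8/23).
The Hessian has R_{tt} = -6, R_{xx} = 10, R_{tx} = -3, giving D = -69 < 0, so the point is a saddle point.
R(-58/69, 8/23) = 251/69.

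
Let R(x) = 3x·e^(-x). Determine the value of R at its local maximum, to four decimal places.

1.1036

Differentiating with the product rule gives R'(x) = (-3x + 3)·e^(-x). Since e^(-x) > 0, the only critical point is x = 1.
R''(1) has the same sign as -3 < 0, so this is a local maximum.
R(1) = (3)·e^(-1) ≈ 1.1036.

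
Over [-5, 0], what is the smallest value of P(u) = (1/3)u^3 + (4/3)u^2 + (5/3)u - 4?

The derivative is u^2 + (8/3)u + 5/3, which vanishes at u = -5/3 and u = -1.
Candidates: P(-5) = -62/3, P(-5/3) = -374/81, P(-1) = -14/3, P(0) = -4.
So the minimum is P(-5) = -62/3.

-62/3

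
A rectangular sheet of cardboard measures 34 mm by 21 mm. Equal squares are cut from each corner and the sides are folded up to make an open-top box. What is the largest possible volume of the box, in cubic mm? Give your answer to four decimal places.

With cut size x, the volume is V(x) = x(34 − 2x)(21 − 2x) for 0 < x < 10.5.
V'(x) = 12x^2 − 220x + 714. Setting V'(x) = 0 gives x ≈ 4.2141 (the root in (0, 10.5)).
V''(x) = 24x − 220 is negative there, so this is the maximum; V ≈ 1354.7639.

1354.7639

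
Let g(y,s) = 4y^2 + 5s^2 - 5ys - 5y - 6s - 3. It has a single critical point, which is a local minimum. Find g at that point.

-584/55

∂g/∂y = 8y - 5s - 5 = 0 and ∂g/∂s = -5y + 10s - 6 = 0, so (y, s) = (16/11, 73/55).
The Hessian has g_{yy} = 8, g_{ss} = 10, g_{ys} = -5, giving D = 55 > 0 with g_{yy} > 0, so the point is a local minimum.
g(16/11, 73/55) = -584/55.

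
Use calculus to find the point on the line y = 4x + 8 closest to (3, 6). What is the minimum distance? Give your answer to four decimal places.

Minimize D(x)^2 = (x - 3)^2 + (4x + 2)^2.
d/dx[D^2] = 2(x - 3) + 2·4·(4x + 2) = 0 ⇒ x = -5/17.
Then y = 116/17 and the distance is √(196/17) ≈ 3.3955.

3.3955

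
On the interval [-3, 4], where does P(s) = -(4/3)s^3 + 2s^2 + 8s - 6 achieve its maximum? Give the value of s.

Differentiating, P'(s) = -4s^2 + 4s + 8; which vanishes at s = -1 and s = 2.
Candidates: P(-3) = 24; P(-1) = -32/3; P(2) = 22/3; P(4) = -82/3.
Hence the absolute maximum is 24 at s = -3.

-3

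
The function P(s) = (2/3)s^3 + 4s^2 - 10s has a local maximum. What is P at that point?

200/3

P'(s) = 2s^2 + 8s - 10. Setting P'(s) = 0 gives s ∈ {-5, 1}.
Second-derivative test with P''(s) = 4s + 8: P''(-5) = -12 < 0 ⇒ local maximum; P''(1) = 12 > 0 ⇒ local minimum.
Thus P has its local maximum at s = -5, with value 200/3.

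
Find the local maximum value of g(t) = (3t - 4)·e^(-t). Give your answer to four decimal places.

0.2909

By the product rule, g'(t) = (-3t + 7)·e^(-t). Since e^(-t) > 0, the only critical point is t = 7/3.
g''(7/3) has the same sign as -3 < 0, so this is a local maximum.
g(7/3) = (3)·e^(-7/3) ≈ 0.2909.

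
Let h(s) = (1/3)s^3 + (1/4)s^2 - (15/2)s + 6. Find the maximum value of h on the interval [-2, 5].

The derivative is s^2 + (1/2)s - 15/2, whose only zero in [-2, 5] is s = 5/2.
Evaluating at the critical points and endpoints: h(-2) = 58/3,  h(5/2) = -287/48,  h(5) = 197/12.
Hence the absolute maximum is 58/3 at s = -2.

58/3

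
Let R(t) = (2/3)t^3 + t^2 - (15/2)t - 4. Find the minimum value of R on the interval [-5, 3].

-149/6

The derivative is 2t^2 + 2t - 15/2, which vanishes at t = -5/2 and t = 3/2.
Candidates: R(-5) = -149/6, R(-5/2) = 127/12, R(3/2) = -43/4, R(3) = 1/2.
So the minimum is R(-5) = -149/6.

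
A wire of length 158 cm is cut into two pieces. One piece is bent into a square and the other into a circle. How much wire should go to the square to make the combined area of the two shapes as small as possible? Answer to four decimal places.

88.4957

Let x be the length used for the square. Square side x/4; circle radius (158−x)/(2π).
A(x) = (x/4)² + π·((158−x)/(2π))² = x²/16 + (158−x)²/(4π) for 0 ≤ x ≤ 158. A'(x) = x/8 − (158−x)/(2π) = 0 gives x = 4·158/(π+4) ≈ 88.4957.
A'' = 1/8 + 1/(2π) > 0, so this gives the minimum combined area; x ≈ 88.4957 cm to the square.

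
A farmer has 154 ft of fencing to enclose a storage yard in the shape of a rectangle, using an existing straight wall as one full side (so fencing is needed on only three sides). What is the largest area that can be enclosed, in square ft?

5929/2

Let the sides perpendicular to the wall have length x and the parallel side y, so 2x + y = 154 and the area is A = xy = x(154 − 2x).
A'(x) = 154 − 4x = 0 gives x = 77/2, and A''(x) = −4 < 0 confirms a maximum.
Then y = 154 − 2·77/2 = 77 and A = 5929/2.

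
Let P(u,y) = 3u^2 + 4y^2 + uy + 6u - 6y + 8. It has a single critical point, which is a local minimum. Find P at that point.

88/47

∂P/∂u = 6u + y + 6 = 0 and ∂P/∂y = u + 8y - 6 = 0, so (u, y) = (-54/47, 42/47).
The Hessian has P_{uu} = 6, P_{yy} = 8, P_{uy} = 1, giving D = 47 > 0 with P_{uu} > 0, so the point is a local minimum.
P(-54/47, 42/47) = 88/47.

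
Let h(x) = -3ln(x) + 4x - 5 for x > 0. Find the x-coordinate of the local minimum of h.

h'(x) = -3/x + 4 = 0 gives x = 3/4.
h''(x) = 3/x², which is positive for x > 0, so this is a local minimum.
h(3/4) = -3·ln(3/4) + 3 - 5 ≈ -1.1370.

3/4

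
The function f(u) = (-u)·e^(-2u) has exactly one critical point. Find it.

1/2

By the product rule, f'(u) = (2u - 1)·e^(-2u). Since e^(-2u) > 0, the only critical point is u = 1/2.
f''(1/2) has the same sign as 2 > 0, so this is a local minimum.
f(1/2) = (-1/2)·e^(-1) ≈ -0.1839.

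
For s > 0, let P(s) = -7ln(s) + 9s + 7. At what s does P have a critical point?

P'(s) = -7/s + 9 = 0 gives s = 7/9.
P''(s) = 7/s², which is positive for s > 0, so this is a local minimum.
P(7/9) = -7·ln(7/9) + 7 + 7 ≈ 15.7592.

7/9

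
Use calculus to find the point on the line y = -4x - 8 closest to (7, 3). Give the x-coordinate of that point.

Minimize D(x)^2 = (x - 7)^2 + (-4x - 11)^2.
d/dx[D^2] = 2(x - 7) + 2·(-4)·(-4x - 11) = 0 ⇒ x = -37/17.
Then y = 12/17 and the distance is √(1521/17) ≈ 9.4589.

-37/17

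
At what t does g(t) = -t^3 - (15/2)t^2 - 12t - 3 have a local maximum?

g'(t) = -3t^2 - 15t - 12 = 0 at t = -4, -1.
Since g''(t) = -6t - 15, we get g''(-4) = 9 > 0 ⇒ local minimum; g''(-1) = -9 < 0 ⇒ local maximum.
So the local maximum value is g(-1) = 5/2.

-1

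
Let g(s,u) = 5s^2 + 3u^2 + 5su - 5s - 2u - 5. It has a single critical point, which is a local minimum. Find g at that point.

∂g/∂s = 10s + 5u - 5 = 0 and ∂g/∂u = 5s + 6u - 2 = 0, so (s, u) = (4/7, -1/7).
The Hessian has g_{ss} = 10, g_{uu} = 6, g_{su} = 5, giving D = 35 > 0 with g_{ss} > 0, so the point is a local minimum.
g(4/7, -1/7) = -44/7.

-44/7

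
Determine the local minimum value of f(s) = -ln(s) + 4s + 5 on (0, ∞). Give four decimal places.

f'(s) = -1/s + 4 = 0 gives s = 1/4.
f''(s) = 1/s², which is positive for s > 0, so this is a local minimum.
f(1/4) = -1·ln(1/4) + 1 + 5 ≈ 7.3863.

7.3863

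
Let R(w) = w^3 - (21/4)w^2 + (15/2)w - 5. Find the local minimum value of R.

Critical points: R'(w) = 3w^2 - (21/2)w + 15/2 vanishes at w = 1, 5/2.
Since R''(w) = 6w - 21/2, we get R''(1) = -9/2 < 0 ⇒ local maximum; R''(5/2) = 9/2 > 0 ⇒ local minimum.
Thus R has its local minimum at w = 5/2, with value -55/16.

-55/16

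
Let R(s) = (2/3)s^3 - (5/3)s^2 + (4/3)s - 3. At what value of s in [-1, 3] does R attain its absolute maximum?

3

R'(s) = 2s^2 - (10/3)s + 4/3, which vanishes at s = 2/3 and s = 1.
Compare values at every candidate in [-1, 3]: R(-1) = -20/3; R(2/3) = -215/81; R(1) = -8/3; R(3) = 4.
Hence the absolute maximum is 4 at s = 3.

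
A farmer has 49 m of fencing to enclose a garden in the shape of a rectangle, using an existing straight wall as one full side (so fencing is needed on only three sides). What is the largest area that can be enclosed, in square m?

2401/8

Let the sides perpendicular to the wall have length x and the parallel side y, so 2x + y = 49 and the area is A = xy = x(49 − 2x).
A'(x) = 49 − 4x = 0 gives x = 49/4, and A''(x) = −4 < 0 confirms a maximum.
Then y = 49 − 2·49/4 = 49/2 and A = 2401/8.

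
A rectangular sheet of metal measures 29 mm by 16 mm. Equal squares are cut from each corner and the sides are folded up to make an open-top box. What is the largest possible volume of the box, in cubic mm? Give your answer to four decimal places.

694.8503

With cut size x, the volume is V(x) = x(29 − 2x)(16 − 2x) for 0 < x < 8.
V'(x) = 12x^2 − 180x + 464. Setting V'(x) = 0 gives x ≈ 3.3068 (the root in (0, 8)).
V''(x) = 24x − 180 is negative there, so this is the maximum; V ≈ 694.8503.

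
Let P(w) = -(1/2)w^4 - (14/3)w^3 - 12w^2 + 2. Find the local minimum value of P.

P'(w) = -2w^3 - 14w^2 - 24w. Setting P'(w) = 0 gives w ∈ {-4, -3, 0}.
P''(w) = -6w^2 - 28w - 24. P''(-4) = -8 < 0 ⇒ local maximum; P''(-3) = 6 > 0 ⇒ local minimum; P''(0) = -24 < 0 ⇒ local maximum.
Thus P has its local minimum at w = -3, with value -41/2.

-41/2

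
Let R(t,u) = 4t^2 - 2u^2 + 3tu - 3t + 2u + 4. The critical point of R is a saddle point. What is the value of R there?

180/41

∂R/∂t = 8t + 3u - 3 = 0 and ∂R/∂u = 3t - 4u + 2 = 0, so (t, u) = (6/41, 25/41).
The Hessian has R_{tt} = 8, R_{uu} = -4, R_{tu} = 3, giving D = -41 < 0, so the point is a saddle point.
R(6/41, 25/41) = 180/41.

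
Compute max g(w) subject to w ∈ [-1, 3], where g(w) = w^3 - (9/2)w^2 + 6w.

The derivative is 3w^2 - 9w + 6, which vanishes at w = 1 and w = 2.
Compare values at every candidate in [-1, 3]: g(-1) = -23/2, g(1) = 5/2, g(2) = 2, g(3) = 9/2.
So the maximum is g(3) = 9/2.

9/2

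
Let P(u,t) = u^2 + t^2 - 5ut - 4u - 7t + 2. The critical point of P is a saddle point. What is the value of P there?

247/21

∂P/∂u = 2u - 5t - 4 = 0 and ∂P/∂t = -5u + 2t - 7 = 0, so (u, t) = (-43/21, -34/21).
The Hessian has P_{uu} = 2, P_{tt} = 2, P_{ut} = -5, giving D = -21 < 0, so the point is a saddle point.
P(-43/21, -34/21) = 247/21.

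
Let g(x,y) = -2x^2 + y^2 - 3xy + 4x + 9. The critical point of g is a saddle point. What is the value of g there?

169/17

∂g/∂x = -4x - 3y + 4 = 0 and ∂g/∂y = -3x + 2y = 0, so (x, y) = (8/17, 12/17).
The Hessian has g_{xx} = -4, g_{yy} = 2, g_{xy} = -3, giving D = -17 < 0, so the point is a saddle point.
g(8/17, 12/17) = 169/17.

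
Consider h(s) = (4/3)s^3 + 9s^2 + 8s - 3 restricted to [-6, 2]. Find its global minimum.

Differentiating, h'(s) = 4s^2 + 18s + 8; which vanishes at s = -4 and s = -1/2.
Candidates: h(-6) = -15,  h(-4) = 71/3,  h(-1/2) = -59/12,  h(2) = 179/3.
Hence the absolute minimum is -15 at s = -6.

-15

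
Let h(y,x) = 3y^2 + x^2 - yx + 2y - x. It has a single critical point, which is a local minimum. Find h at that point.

∂h/∂y = 6y - x + 2 = 0 and ∂h/∂x = -y + 2x - 1 = 0, so (y, x) = (-3/11, 4/11).
The Hessian has h_{yy} = 6, h_{xx} = 2, h_{yx} = -1, giving D = 11 > 0 with h_{yy} > 0, so the point is a local minimum.
h(-3/11, 4/11) = -5/11.

-5/11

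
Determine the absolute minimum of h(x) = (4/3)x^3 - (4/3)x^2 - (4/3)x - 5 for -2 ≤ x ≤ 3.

-55/3

Differentiating, h'(x) = 4x^2 - (8/3)x - 4/3; which vanishes at x = -1/3 and x = 1.
Candidates: h(-2) = -55/3, h(-1/3) = -385/81, h(1) = -19/3, h(3) = 15.
Hence the absolute minimum is -55/3 at x = -2.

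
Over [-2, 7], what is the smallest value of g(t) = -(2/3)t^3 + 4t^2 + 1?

Differentiating, g'(t) = -2t^2 + 8t; which vanishes at t = 0 and t = 4.
Evaluating at the critical points and endpoints: g(-2) = 67/3; g(0) = 1; g(4) = 67/3; g(7) = -95/3.
The minimum over the interval is -95/3, attained at t = 7.

-95/3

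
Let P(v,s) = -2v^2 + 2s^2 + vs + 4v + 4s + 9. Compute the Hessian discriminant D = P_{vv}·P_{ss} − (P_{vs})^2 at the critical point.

∂P/∂v = -4v + s + 4 = 0 and ∂P/∂s = v + 4s + 4 = 0, so (v, s) = (12/17, -20/17).
The Hessian has P_{vv} = -4, P_{ss} = 4, P_{vs} = 1, giving D = -17 < 0, so the point is a saddle point.
D = (-4)·(4) − (1)^2 = -17.

-17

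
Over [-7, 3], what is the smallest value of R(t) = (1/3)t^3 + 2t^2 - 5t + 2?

-2/3

R'(t) = t^2 + 4t - 5, which vanishes at t = -5 and t = 1.
Evaluating at the critical points and endpoints: R(-7) = 62/3,  R(-5) = 106/3,  R(1) = -2/3,  R(3) = 14.
Hence the absolute minimum is -2/3 at t = 1.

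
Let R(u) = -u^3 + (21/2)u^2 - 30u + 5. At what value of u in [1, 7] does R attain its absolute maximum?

5

The derivative is -3u^2 + 21u - 30, which vanishes at u = 2 and u = 5.
Candidates: R(1) = -31/2, R(2) = -21, R(5) = -15/2, R(7) = -67/2.
The maximum over the interval is -15/2, attained at u = 5.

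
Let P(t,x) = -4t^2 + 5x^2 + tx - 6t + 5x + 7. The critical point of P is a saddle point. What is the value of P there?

∂P/∂t = -8t + x - 6 = 0 and ∂P/∂x = t + 10x + 5 = 0, so (t, x) = (-65/81, -34/81).
The Hessian has P_{tt} = -8, P_{xx} = 10, P_{tx} = 1, giving D = -81 < 0, so the point is a saddle point.
P(-65/81, -34/81) = 677/81.

677/81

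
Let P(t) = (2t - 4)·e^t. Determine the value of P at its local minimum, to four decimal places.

-5.4366

Differentiating with the product rule gives P'(t) = (2t - 2)·e^t. Since e^t > 0, the only critical point is t = 1.
P''(1) has the same sign as 2 > 0, so this is a local minimum.
P(1) = (-2)·e^(1) ≈ -5.4366.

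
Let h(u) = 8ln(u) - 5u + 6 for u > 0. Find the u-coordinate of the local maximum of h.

8/5

h'(u) = 8/u − 5 = 0 gives u = 8/5.
h''(u) = -8/u², which is negative for u > 0, so this is a local maximum.
h(8/5) = 8·ln(8/5) - 8 + 6 ≈ 1.7600.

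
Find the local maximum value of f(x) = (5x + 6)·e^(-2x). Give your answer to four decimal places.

10.1380

By the product rule, f'(x) = (-10x - 7)·e^(-2x). Since e^(-2x) > 0, the only critical point is x = -7/10.
f''(-7/10) has the same sign as -10 < 0, so this is a local maximum.
f(-7/10) = (5/2)·e^(7/5) ≈ 10.1380.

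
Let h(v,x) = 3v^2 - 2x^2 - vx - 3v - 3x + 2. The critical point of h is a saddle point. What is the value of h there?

∂h/∂v = 6v - x - 3 = 0 and ∂h/∂x = -v - 4x - 3 = 0, so (v, x) = (9/25, -21/25).
The Hessian has h_{vv} = 6, h_{xx} = -4, h_{vx} = -1, giving D = -25 < 0, so the point is a saddle point.
h(9/25, -21/25) = 68/25.

68/25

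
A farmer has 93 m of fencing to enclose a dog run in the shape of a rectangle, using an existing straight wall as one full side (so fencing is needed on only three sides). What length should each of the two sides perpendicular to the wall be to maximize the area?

Let the sides perpendicular to the wall have length x and the parallel side y, so 2x + y = 93 and the area is A = xy = x(93 − 2x).
A'(x) = 93 − 4x = 0 gives x = 93/4, and A''(x) = −4 < 0 confirms a maximum.
Then y = 93 − 2·93/4 = 93/2 and A = 8649/8.

93/4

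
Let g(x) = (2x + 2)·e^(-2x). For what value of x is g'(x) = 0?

By the product rule, g'(x) = (-4x - 2)·e^(-2x). Since e^(-2x) > 0, the only critical point is x = -1/2.
g''(-1/2) has the same sign as -4 < 0, so this is a local maximum.
g(-1/2) = (1)·e^(1) ≈ 2.7183.

-1/2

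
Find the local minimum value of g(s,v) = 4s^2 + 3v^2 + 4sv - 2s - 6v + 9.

45/8

∂g/∂s = 8s + 4v - 2 = 0 and ∂g/∂v = 4s + 6v - 6 = 0, so (s, v) = (-3/8, 5/4).
The Hessian has g_{ss} = 8, g_{vv} = 6, g_{sv} = 4, giving D = 32 > 0 with g_{ss} > 0, so the point is a local minimum.
g(-3/8, 5/4) = 45/8.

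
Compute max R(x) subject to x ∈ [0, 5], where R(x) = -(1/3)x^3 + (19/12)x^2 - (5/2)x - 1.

-1

The derivative is -x^2 + (19/6)x - 5/2, which vanishes at x = 3/2 and x = 5/3.
Candidates: R(0) = -1; R(3/2) = -37/16; R(5/3) = -749/324; R(5) = -187/12.
The maximum over the interval is -1, attained at x = 0.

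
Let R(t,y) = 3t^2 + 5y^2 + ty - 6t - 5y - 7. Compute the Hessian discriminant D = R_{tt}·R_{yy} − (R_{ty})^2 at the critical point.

∂R/∂t = 6t + y - 6 = 0 and ∂R/∂y = t + 10y - 5 = 0, so (t, y) = (55/59, 24/59).
The Hessian has R_{tt} = 6, R_{yy} = 10, R_{ty} = 1, giving D = 59 > 0 with R_{tt} > 0, so the point is a local minimum.
D = (6)·(10) − (1)^2 = 59.

59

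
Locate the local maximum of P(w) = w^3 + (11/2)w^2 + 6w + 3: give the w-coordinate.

-3

Critical points: P'(w) = 3w^2 + 11w + 6 vanishes at w = -3, -2/3.
P''(w) = 6w + 11. P''(-3) = -7 < 0 ⇒ local maximum; P''(-2/3) = 7 > 0 ⇒ local minimum.
The local maximum is P(-3) = 15/2.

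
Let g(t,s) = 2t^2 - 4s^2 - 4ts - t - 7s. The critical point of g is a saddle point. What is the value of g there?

61/24

∂g/∂t = 4t - 4s - 1 = 0 and ∂g/∂s = -4t - 8s - 7 = 0, so (t, s) = (-5/12, -2/3).
The Hessian has g_{tt} = 4, g_{ss} = -8, g_{ts} = -4, giving D = -48 < 0, so the point is a saddle point.
g(-5/12, -2/3) = 61/24.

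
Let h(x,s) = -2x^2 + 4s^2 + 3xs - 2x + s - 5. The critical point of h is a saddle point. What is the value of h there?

∂h/∂x = -4x + 3s - 2 = 0 and ∂h/∂s = 3x + 8s + 1 = 0, so (x, s) = (-19/41, 2/41).
The Hessian has h_{xx} = -4, h_{ss} = 8, h_{xs} = 3, giving D = -41 < 0, so the point is a saddle point.
h(-19/41, 2/41) = -185/41.

-185/41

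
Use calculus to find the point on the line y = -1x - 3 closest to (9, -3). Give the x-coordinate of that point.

Minimize D(x)^2 = (x - 9)^2 + (-x)^2.
d/dx[D^2] = 2(x - 9) + 2·(-1)·(-x) = 0 ⇒ x = 9/2.
Then y = -15/2 and the distance is √(81/2) ≈ 6.3640.

9/2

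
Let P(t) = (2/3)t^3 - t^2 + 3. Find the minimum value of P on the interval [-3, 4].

-24

P'(t) = 2t^2 - 2t, which vanishes at t = 0 and t = 1.
Candidates: P(-3) = -24,  P(0) = 3,  P(1) = 8/3,  P(4) = 89/3.
Hence the absolute minimum is -24 at t = -3.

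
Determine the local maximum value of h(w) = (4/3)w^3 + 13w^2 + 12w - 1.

107

Critical points: h'(w) = 4w^2 + 26w + 12 vanishes at w = -6, -1/2.
Second-derivative test with h''(w) = 8w + 26: h''(-6) = -22 < 0 ⇒ local maximum; h''(-1/2) = 22 > 0 ⇒ local minimum.
So the local maximum value is h(-6) = 107.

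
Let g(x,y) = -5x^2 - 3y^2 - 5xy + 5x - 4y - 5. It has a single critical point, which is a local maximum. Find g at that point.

16/7

∂g/∂x = -10x - 5y + 5 = 0 and ∂g/∂y = -5x - 6y - 4 = 0, so (x, y) = (10/7, -13/7).
The Hessian has g_{xx} = -10, g_{yy} = -6, g_{xy} = -5, giving D = 35 > 0 with g_{xx} < 0, so the point is a local maximum.
g(10/7, -13/7) = 16/7.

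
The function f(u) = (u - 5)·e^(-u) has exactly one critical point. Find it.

f'(u) = 1·e^(-u) + (u - 5)·(-1)·e^(-u) = (-u + 6)·e^(-u). Since e^(-u) > 0, the only critical point is u = 6.
f''(6) has the same sign as -1 < 0, so this is a local maximum.
f(6) = (1)·e^(-6) ≈ 0.0025.

6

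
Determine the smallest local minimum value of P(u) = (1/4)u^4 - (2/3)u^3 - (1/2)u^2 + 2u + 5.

P'(u) = u^3 - 2u^2 - u + 2. Setting P'(u) = 0 gives u ∈ {-1, 1, 2}.
Since P''(u) = 3u^2 - 4u - 1, we get P''(-1) = 6 > 0 ⇒ local minimum; P''(1) = -2 < 0 ⇒ local maximum; P''(2) = 3 > 0 ⇒ local minimum.
Thus P has its smallest local minimum at u = -1, with value 41/12.

41/12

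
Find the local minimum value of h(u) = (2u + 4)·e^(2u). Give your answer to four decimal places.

By the product rule, h'(u) = (4u + 10)·e^(2u). Since e^(2u) > 0, the only critical point is u = -5/2.
h''(-5/2) has the same sign as 4 > 0, so this is a local minimum.
h(-5/2) = (-1)·e^(-5) ≈ -0.0067.

-0.0067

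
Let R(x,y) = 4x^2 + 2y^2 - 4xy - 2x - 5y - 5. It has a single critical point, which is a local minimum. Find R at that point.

-57/4

∂R/∂x = 8x - 4y - 2 = 0 and ∂R/∂y = -4x + 4y - 5 = 0, so (x, y) = (7/4, 3).
The Hessian has R_{xx} = 8, R_{yy} = 4, R_{xy} = -4, giving D = 16 > 0 with R_{xx} > 0, so the point is a local minimum.
R(7/4, 3) = -57/4.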